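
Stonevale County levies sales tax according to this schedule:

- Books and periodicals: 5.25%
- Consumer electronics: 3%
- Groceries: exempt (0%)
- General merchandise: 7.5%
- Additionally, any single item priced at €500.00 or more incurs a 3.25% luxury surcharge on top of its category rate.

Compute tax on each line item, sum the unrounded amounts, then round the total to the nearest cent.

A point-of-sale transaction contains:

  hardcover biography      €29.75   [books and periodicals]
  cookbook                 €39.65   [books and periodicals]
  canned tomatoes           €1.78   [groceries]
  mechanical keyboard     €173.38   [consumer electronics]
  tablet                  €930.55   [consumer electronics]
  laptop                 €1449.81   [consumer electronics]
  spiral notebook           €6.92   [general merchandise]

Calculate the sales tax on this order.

€158.14

Hardcover biography €29.75: books and periodicals → 5.25% → €1.561875
Cookbook €39.65: books and periodicals → 5.25% → €2.081625
Canned tomatoes €1.78: groceries → 0% → €0.00
Mechanical keyboard €173.38: consumer electronics → 3% → €5.2014
Tablet €930.55: consumer electronics → 3% + 3.25% surcharge = 6.25% → €58.159375
Laptop €1449.81: consumer electronics → 3% + 3.25% surcharge = 6.25% → €90.613125
Spiral notebook €6.92: general merchandise → 7.5% → €0.519
Unrounded tax sum = €158.1364 → €158.14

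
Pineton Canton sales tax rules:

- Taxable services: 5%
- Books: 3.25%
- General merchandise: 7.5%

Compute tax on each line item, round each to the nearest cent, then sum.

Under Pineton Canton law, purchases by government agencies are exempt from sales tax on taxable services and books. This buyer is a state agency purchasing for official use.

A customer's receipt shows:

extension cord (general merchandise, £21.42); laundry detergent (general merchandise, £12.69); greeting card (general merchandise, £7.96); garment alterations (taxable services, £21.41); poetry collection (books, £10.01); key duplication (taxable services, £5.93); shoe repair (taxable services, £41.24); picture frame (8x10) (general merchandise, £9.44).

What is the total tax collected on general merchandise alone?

£3.87

Extension cord £21.42: general merchandise → 7.5% → £1.61
Laundry detergent £12.69: general merchandise → 7.5% → £0.95
Greeting card £7.96: general merchandise → 7.5% → £0.60
Picture frame (8x10) £9.44: general merchandise → 7.5% → £0.71
Tax on general merchandise = £1.61 + £0.95 + £0.60 + £0.71 = £3.87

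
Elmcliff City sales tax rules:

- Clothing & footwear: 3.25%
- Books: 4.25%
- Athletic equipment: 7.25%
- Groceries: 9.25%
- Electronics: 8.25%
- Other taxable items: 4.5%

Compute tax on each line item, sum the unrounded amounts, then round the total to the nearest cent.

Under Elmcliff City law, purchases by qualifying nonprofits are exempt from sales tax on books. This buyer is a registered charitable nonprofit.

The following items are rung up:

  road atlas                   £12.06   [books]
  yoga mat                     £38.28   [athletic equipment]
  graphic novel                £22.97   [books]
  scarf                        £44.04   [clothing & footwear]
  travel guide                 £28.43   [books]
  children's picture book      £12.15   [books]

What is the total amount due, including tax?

£162.14

Road atlas £12.06: books, buyer-exempt → 0% → £0.00
Yoga mat £38.28: athletic equipment → 7.25% → £2.7753
Graphic novel £22.97: books, buyer-exempt → 0% → £0.00
Scarf £44.04: clothing & footwear → 3.25% → £1.4313
Travel guide £28.43: books, buyer-exempt → 0% → £0.00
Children's picture book £12.15: books, buyer-exempt → 0% → £0.00
Subtotal = £157.93; unrounded tax = £4.2066 → £4.21; total due = £162.14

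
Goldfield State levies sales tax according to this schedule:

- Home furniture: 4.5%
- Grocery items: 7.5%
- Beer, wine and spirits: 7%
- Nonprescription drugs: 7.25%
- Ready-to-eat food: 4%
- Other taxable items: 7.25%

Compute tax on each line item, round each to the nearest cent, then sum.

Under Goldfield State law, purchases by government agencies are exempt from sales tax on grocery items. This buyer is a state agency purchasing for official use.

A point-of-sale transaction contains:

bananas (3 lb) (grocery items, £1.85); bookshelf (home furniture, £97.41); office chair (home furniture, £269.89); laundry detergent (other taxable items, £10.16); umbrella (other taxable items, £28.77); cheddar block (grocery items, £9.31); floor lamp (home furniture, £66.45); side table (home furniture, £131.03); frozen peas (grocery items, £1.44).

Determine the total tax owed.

Bananas (3 lb) £1.85: grocery items, buyer-exempt → 0% → £0.00
Bookshelf £97.41: home furniture → 4.5% → £4.38
Office chair £269.89: home furniture → 4.5% → £12.15
Laundry detergent £10.16: other taxable items → 7.25% → £0.74
Umbrella £28.77: other taxable items → 7.25% → £2.09
Cheddar block £9.31: grocery items, buyer-exempt → 0% → £0.00
Floor lamp £66.45: home furniture → 4.5% → £2.99
Side table £131.03: home furniture → 4.5% → £5.90
Frozen peas £1.44: grocery items, buyer-exempt → 0% → £0.00
Total tax = £4.38 + £12.15 + £0.74 + £2.09 + £2.99 + £5.90 = £28.25

£28.25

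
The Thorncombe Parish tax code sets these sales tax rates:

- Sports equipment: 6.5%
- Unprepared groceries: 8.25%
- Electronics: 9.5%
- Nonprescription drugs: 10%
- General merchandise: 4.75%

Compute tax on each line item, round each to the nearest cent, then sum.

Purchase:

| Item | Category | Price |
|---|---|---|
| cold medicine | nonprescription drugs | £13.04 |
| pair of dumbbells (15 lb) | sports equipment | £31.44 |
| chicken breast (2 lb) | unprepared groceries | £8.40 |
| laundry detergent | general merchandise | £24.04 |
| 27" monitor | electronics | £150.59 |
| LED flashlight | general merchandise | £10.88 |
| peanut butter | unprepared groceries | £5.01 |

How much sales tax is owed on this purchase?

£20.41

Cold medicine £13.04: nonprescription drugs → 10% → £1.30
Pair of dumbbells (15 lb) £31.44: sports equipment → 6.5% → £2.04
Chicken breast (2 lb) £8.40: unprepared groceries → 8.25% → £0.69
Laundry detergent £24.04: general merchandise → 4.75% → £1.14
27" monitor £150.59: electronics → 9.5% → £14.31
LED flashlight £10.88: general merchandise → 4.75% → £0.52
Peanut butter £5.01: unprepared groceries → 8.25% → £0.41
Total tax = £1.30 + £2.04 + £0.69 + £1.14 + £14.31 + £0.52 + £0.41 = £20.41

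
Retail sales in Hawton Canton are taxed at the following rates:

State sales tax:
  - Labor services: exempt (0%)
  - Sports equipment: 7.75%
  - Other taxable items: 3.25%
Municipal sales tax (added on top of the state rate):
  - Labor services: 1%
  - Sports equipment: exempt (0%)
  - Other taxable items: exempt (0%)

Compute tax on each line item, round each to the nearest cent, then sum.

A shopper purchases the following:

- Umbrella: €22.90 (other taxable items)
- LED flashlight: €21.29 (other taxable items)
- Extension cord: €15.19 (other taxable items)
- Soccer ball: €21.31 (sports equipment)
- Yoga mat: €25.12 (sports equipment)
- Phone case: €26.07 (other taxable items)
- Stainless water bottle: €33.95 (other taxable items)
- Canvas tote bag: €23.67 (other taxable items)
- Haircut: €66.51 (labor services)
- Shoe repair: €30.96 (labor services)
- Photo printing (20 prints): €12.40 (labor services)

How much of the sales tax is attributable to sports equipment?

Soccer ball €21.31: sports equipment → 7.75% + 0% municipal = 7.75% → €1.65
Yoga mat €25.12: sports equipment → 7.75% + 0% municipal = 7.75% → €1.95
Tax on sports equipment = €1.65 + €1.95 = €3.60

€3.60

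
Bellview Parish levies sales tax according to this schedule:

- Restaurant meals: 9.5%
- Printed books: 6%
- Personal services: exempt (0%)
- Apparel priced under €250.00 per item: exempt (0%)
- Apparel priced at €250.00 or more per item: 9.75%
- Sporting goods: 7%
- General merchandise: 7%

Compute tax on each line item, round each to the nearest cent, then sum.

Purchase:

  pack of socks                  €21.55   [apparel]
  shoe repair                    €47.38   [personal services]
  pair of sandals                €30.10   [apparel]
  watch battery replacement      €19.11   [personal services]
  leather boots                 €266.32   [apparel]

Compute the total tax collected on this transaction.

€25.97

Pack of socks €21.55: apparel, under €250.00 → 0% → €0.00
Shoe repair €47.38: personal services → 0% → €0.00
Pair of sandals €30.10: apparel, under €250.00 → 0% → €0.00
Watch battery replacement €19.11: personal services → 0% → €0.00
Leather boots €266.32: apparel, €250.00 or more → 9.75% → €25.97
Total tax = €25.97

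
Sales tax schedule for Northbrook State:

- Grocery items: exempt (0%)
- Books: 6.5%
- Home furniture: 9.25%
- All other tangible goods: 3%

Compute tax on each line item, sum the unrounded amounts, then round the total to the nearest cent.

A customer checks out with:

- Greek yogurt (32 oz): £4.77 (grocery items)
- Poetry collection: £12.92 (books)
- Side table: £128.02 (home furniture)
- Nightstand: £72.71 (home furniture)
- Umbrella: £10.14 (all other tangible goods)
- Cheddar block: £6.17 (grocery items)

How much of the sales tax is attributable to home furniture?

£18.57

Side table £128.02: home furniture → 9.25% → £11.84185
Nightstand £72.71: home furniture → 9.25% → £6.725675
Tax on home furniture: unrounded sum = £18.567525 → £18.57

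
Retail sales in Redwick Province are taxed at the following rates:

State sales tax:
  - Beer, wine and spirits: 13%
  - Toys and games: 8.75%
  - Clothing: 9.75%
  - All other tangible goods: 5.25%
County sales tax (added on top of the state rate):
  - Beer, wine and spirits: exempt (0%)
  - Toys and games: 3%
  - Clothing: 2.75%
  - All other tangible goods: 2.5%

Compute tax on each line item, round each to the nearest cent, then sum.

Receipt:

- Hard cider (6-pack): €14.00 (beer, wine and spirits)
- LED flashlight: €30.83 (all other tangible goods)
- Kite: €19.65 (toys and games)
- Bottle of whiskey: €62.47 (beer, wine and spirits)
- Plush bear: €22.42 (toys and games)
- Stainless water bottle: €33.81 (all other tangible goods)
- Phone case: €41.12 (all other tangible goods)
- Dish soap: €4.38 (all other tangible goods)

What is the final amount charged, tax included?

Hard cider (6-pack) €14.00: beer, wine and spirits → 13% + 0% county = 13% → €1.82
LED flashlight €30.83: all other tangible goods → 5.25% + 2.5% county = 7.75% → €2.39
Kite €19.65: toys and games → 8.75% + 3% county = 11.75% → €2.31
Bottle of whiskey €62.47: beer, wine and spirits → 13% + 0% county = 13% → €8.12
Plush bear €22.42: toys and games → 8.75% + 3% county = 11.75% → €2.63
Stainless water bottle €33.81: all other tangible goods → 5.25% + 2.5% county = 7.75% → €2.62
Phone case €41.12: all other tangible goods → 5.25% + 2.5% county = 7.75% → €3.19
Dish soap €4.38: all other tangible goods → 5.25% + 2.5% county = 7.75% → €0.34
Subtotal = €228.68; tax = €23.42; total due = €252.10

€252.10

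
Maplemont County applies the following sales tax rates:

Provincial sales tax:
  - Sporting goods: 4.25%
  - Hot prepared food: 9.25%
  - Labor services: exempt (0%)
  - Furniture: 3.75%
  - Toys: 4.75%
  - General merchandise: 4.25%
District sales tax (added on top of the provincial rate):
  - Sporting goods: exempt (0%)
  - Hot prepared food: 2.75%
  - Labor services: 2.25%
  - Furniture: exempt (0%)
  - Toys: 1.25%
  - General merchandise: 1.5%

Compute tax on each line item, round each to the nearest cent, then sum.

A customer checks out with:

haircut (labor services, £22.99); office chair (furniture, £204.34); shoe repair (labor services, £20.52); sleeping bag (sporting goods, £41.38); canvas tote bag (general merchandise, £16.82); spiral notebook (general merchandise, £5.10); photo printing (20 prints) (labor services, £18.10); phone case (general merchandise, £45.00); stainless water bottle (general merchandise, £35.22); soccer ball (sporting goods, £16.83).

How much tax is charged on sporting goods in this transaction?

£2.48

Sleeping bag £41.38: sporting goods → 4.25% + 0% district = 4.25% → £1.76
Soccer ball £16.83: sporting goods → 4.25% + 0% district = 4.25% → £0.72
Tax on sporting goods = £1.76 + £0.72 = £2.48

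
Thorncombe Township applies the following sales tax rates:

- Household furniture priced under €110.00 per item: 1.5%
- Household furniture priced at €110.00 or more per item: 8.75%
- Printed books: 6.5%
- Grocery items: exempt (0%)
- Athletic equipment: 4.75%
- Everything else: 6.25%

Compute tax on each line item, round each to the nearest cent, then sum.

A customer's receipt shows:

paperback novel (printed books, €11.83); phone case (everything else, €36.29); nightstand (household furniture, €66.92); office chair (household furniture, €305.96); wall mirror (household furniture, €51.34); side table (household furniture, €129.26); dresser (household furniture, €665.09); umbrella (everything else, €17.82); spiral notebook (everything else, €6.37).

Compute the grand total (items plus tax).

€1393.48

Paperback novel €11.83: printed books → 6.5% → €0.77
Phone case €36.29: everything else → 6.25% → €2.27
Nightstand €66.92: household furniture, under €110.00 → 1.5% → €1.00
Office chair €305.96: household furniture, €110.00 or more → 8.75% → €26.77
Wall mirror €51.34: household furniture, under €110.00 → 1.5% → €0.77
Side table €129.26: household furniture, €110.00 or more → 8.75% → €11.31
Dresser €665.09: household furniture, €110.00 or more → 8.75% → €58.20
Umbrella €17.82: everything else → 6.25% → €1.11
Spiral notebook €6.37: everything else → 6.25% → €0.40
Subtotal = €1290.88; tax = €102.60; total due = €1393.48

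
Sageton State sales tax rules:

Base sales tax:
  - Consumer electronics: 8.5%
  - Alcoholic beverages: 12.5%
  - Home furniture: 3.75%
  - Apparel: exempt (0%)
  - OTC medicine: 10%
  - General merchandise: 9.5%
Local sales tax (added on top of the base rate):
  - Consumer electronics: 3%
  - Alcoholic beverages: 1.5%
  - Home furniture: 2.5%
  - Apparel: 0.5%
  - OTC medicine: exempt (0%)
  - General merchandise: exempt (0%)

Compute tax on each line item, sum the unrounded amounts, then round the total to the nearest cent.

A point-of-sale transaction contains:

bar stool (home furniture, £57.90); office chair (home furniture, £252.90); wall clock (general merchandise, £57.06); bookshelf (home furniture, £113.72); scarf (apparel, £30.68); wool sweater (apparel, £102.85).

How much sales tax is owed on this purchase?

£32.62

Bar stool £57.90: home furniture → 3.75% + 2.5% local = 6.25% → £3.61875
Office chair £252.90: home furniture → 3.75% + 2.5% local = 6.25% → £15.80625
Wall clock £57.06: general merchandise → 9.5% + 0% local = 9.5% → £5.4207
Bookshelf £113.72: home furniture → 3.75% + 2.5% local = 6.25% → £7.1075
Scarf £30.68: apparel → 0% + 0.5% local = 0.5% → £0.1534
Wool sweater £102.85: apparel → 0% + 0.5% local = 0.5% → £0.51425
Unrounded tax sum = £32.62085 → £32.62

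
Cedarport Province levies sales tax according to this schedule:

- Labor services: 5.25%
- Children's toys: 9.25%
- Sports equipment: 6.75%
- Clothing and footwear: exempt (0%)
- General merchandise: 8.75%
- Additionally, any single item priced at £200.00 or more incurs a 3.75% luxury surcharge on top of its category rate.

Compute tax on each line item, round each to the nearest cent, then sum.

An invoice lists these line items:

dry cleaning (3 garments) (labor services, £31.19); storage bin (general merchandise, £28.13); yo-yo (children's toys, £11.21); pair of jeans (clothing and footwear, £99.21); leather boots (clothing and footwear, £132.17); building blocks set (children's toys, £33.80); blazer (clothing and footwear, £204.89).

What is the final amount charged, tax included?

£556.55

Dry cleaning (3 garments) £31.19: labor services → 5.25% → £1.64
Storage bin £28.13: general merchandise → 8.75% → £2.46
Yo-yo £11.21: children's toys → 9.25% → £1.04
Pair of jeans £99.21: clothing and footwear → 0% → £0.00
Leather boots £132.17: clothing and footwear → 0% → £0.00
Building blocks set £33.80: children's toys → 9.25% → £3.13
Blazer £204.89: clothing and footwear → 0% + 3.75% surcharge = 3.75% → £7.68
Subtotal = £540.60; tax = £15.95; total due = £556.55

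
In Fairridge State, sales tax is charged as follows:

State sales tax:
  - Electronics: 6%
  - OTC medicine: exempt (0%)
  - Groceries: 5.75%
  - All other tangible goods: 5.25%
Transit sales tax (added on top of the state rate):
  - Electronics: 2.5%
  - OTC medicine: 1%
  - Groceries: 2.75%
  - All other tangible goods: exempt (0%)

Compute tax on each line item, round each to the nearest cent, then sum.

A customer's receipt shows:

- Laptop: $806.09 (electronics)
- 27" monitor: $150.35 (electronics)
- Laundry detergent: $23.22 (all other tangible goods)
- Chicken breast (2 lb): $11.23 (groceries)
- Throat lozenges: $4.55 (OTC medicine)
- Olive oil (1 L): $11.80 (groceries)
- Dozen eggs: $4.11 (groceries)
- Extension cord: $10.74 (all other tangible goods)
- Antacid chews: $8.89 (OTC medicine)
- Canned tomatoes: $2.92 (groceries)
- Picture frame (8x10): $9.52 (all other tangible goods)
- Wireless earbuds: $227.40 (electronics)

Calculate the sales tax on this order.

$105.60

Laptop $806.09: electronics → 6% + 2.5% transit = 8.5% → $68.52
27" monitor $150.35: electronics → 6% + 2.5% transit = 8.5% → $12.78
Laundry detergent $23.22: all other tangible goods → 5.25% + 0% transit = 5.25% → $1.22
Chicken breast (2 lb) $11.23: groceries → 5.75% + 2.75% transit = 8.5% → $0.95
Throat lozenges $4.55: OTC medicine → 0% + 1% transit = 1% → $0.05
Olive oil (1 L) $11.80: groceries → 5.75% + 2.75% transit = 8.5% → $1.00
Dozen eggs $4.11: groceries → 5.75% + 2.75% transit = 8.5% → $0.35
Extension cord $10.74: all other tangible goods → 5.25% + 0% transit = 5.25% → $0.56
Antacid chews $8.89: OTC medicine → 0% + 1% transit = 1% → $0.09
Canned tomatoes $2.92: groceries → 5.75% + 2.75% transit = 8.5% → $0.25
Picture frame (8x10) $9.52: all other tangible goods → 5.25% + 0% transit = 5.25% → $0.50
Wireless earbuds $227.40: electronics → 6% + 2.5% transit = 8.5% → $19.33
Total tax = $68.52 + $12.78 + $1.22 + $0.95 + $0.05 + $1.00 + $0.35 + $0.56 + $0.09 + $0.25 + $0.50 + $19.33 = $105.60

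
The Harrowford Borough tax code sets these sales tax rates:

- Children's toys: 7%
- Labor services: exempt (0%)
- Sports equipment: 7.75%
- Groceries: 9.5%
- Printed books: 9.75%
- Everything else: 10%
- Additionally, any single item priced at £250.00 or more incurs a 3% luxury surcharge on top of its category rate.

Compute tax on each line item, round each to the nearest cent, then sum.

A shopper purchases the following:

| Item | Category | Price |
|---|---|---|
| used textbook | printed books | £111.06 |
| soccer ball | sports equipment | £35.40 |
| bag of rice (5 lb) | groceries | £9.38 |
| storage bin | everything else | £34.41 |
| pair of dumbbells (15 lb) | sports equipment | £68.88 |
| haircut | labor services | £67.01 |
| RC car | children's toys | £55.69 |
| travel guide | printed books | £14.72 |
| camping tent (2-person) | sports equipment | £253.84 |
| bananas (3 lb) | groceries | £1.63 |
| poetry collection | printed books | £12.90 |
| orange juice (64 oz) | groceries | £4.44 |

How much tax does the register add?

£57.70

Used textbook £111.06: printed books → 9.75% → £10.83
Soccer ball £35.40: sports equipment → 7.75% → £2.74
Bag of rice (5 lb) £9.38: groceries → 9.5% → £0.89
Storage bin £34.41: everything else → 10% → £3.44
Pair of dumbbells (15 lb) £68.88: sports equipment → 7.75% → £5.34
Haircut £67.01: labor services → 0% → £0.00
RC car £55.69: children's toys → 7% → £3.90
Travel guide £14.72: printed books → 9.75% → £1.44
Camping tent (2-person) £253.84: sports equipment → 7.75% + 3% surcharge = 10.75% → £27.29
Bananas (3 lb) £1.63: groceries → 9.5% → £0.15
Poetry collection £12.90: printed books → 9.75% → £1.26
Orange juice (64 oz) £4.44: groceries → 9.5% → £0.42
Total tax = £10.83 + £2.74 + £0.89 + £3.44 + £5.34 + £3.90 + £1.44 + £27.29 + £0.15 + £1.26 + £0.42 = £57.70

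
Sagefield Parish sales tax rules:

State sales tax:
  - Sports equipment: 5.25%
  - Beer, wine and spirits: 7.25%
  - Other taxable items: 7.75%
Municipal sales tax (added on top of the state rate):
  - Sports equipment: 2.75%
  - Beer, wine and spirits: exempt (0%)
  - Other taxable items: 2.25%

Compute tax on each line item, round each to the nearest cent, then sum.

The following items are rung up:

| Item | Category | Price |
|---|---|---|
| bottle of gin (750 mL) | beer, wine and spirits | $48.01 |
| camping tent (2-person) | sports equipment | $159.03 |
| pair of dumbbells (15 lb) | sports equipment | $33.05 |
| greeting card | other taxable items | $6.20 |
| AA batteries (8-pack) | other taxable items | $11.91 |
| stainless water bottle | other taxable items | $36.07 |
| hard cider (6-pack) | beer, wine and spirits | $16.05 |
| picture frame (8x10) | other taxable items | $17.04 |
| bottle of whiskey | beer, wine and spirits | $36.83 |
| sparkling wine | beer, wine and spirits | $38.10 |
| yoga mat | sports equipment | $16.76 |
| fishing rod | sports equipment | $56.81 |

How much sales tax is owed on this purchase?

Bottle of gin (750 mL) $48.01: beer, wine and spirits → 7.25% + 0% municipal = 7.25% → $3.48
Camping tent (2-person) $159.03: sports equipment → 5.25% + 2.75% municipal = 8% → $12.72
Pair of dumbbells (15 lb) $33.05: sports equipment → 5.25% + 2.75% municipal = 8% → $2.64
Greeting card $6.20: other taxable items → 7.75% + 2.25% municipal = 10% → $0.62
AA batteries (8-pack) $11.91: other taxable items → 7.75% + 2.25% municipal = 10% → $1.19
Stainless water bottle $36.07: other taxable items → 7.75% + 2.25% municipal = 10% → $3.61
Hard cider (6-pack) $16.05: beer, wine and spirits → 7.25% + 0% municipal = 7.25% → $1.16
Picture frame (8x10) $17.04: other taxable items → 7.75% + 2.25% municipal = 10% → $1.70
Bottle of whiskey $36.83: beer, wine and spirits → 7.25% + 0% municipal = 7.25% → $2.67
Sparkling wine $38.10: beer, wine and spirits → 7.25% + 0% municipal = 7.25% → $2.76
Yoga mat $16.76: sports equipment → 5.25% + 2.75% municipal = 8% → $1.34
Fishing rod $56.81: sports equipment → 5.25% + 2.75% municipal = 8% → $4.54
Total tax = $3.48 + $12.72 + $2.64 + $0.62 + $1.19 + $3.61 + $1.16 + $1.70 + $2.67 + $2.76 + $1.34 + $4.54 = $38.43

$38.43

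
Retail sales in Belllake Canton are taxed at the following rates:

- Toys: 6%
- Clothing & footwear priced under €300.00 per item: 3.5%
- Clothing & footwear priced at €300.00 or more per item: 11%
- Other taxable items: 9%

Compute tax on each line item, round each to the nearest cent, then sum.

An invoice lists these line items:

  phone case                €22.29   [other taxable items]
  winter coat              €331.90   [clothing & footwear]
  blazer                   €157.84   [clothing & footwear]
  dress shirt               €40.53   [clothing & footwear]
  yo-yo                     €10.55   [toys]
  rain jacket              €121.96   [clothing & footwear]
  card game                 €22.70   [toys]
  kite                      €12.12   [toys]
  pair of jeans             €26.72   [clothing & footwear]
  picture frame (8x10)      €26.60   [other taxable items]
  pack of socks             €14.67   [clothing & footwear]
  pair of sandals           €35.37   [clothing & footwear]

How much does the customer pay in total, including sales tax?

Phone case €22.29: other taxable items → 9% → €2.01
Winter coat €331.90: clothing & footwear, €300.00 or more → 11% → €36.51
Blazer €157.84: clothing & footwear, under €300.00 → 3.5% → €5.52
Dress shirt €40.53: clothing & footwear, under €300.00 → 3.5% → €1.42
Yo-yo €10.55: toys → 6% → €0.63
Rain jacket €121.96: clothing & footwear, under €300.00 → 3.5% → €4.27
Card game €22.70: toys → 6% → €1.36
Kite €12.12: toys → 6% → €0.73
Pair of jeans €26.72: clothing & footwear, under €300.00 → 3.5% → €0.94
Picture frame (8x10) €26.60: other taxable items → 9% → €2.39
Pack of socks €14.67: clothing & footwear, under €300.00 → 3.5% → €0.51
Pair of sandals €35.37: clothing & footwear, under €300.00 → 3.5% → €1.24
Subtotal = €823.25; tax = €57.53; total due = €880.78

€880.78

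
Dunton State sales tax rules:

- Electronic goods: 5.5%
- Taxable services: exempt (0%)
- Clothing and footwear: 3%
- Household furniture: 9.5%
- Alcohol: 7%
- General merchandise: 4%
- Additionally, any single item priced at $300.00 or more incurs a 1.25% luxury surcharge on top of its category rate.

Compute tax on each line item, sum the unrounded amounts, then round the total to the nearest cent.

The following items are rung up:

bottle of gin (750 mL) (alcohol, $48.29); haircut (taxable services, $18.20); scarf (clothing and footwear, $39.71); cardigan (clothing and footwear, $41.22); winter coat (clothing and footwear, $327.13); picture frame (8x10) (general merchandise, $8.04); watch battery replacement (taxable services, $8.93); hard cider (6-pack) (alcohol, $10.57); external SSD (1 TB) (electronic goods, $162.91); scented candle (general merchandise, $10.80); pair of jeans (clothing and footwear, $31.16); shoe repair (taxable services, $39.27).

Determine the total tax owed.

$31.10

Bottle of gin (750 mL) $48.29: alcohol → 7% → $3.3803
Haircut $18.20: taxable services → 0% → $0.00
Scarf $39.71: clothing and footwear → 3% → $1.1913
Cardigan $41.22: clothing and footwear → 3% → $1.2366
Winter coat $327.13: clothing and footwear → 3% + 1.25% surcharge = 4.25% → $13.903025
Picture frame (8x10) $8.04: general merchandise → 4% → $0.3216
Watch battery replacement $8.93: taxable services → 0% → $0.00
Hard cider (6-pack) $10.57: alcohol → 7% → $0.7399
External SSD (1 TB) $162.91: electronic goods → 5.5% → $8.96005
Scented candle $10.80: general merchandise → 4% → $0.432
Pair of jeans $31.16: clothing and footwear → 3% → $0.9348
Shoe repair $39.27: taxable services → 0% → $0.00
Unrounded tax sum = $31.099575 → $31.10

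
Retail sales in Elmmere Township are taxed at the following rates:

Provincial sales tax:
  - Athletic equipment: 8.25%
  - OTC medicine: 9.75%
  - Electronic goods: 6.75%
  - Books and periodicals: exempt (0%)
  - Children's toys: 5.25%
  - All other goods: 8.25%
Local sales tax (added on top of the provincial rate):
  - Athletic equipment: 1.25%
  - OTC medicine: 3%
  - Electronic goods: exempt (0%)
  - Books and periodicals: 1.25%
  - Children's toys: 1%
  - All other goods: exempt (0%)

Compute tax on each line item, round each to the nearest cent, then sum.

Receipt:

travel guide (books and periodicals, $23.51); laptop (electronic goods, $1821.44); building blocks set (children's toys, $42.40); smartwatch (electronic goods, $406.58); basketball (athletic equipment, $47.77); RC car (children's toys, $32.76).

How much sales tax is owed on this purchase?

$159.92

Travel guide $23.51: books and periodicals → 0% + 1.25% local = 1.25% → $0.29
Laptop $1821.44: electronic goods → 6.75% + 0% local = 6.75% → $122.95
Building blocks set $42.40: children's toys → 5.25% + 1% local = 6.25% → $2.65
Smartwatch $406.58: electronic goods → 6.75% + 0% local = 6.75% → $27.44
Basketball $47.77: athletic equipment → 8.25% + 1.25% local = 9.5% → $4.54
RC car $32.76: children's toys → 5.25% + 1% local = 6.25% → $2.05
Total tax = $0.29 + $122.95 + $2.65 + $27.44 + $4.54 + $2.05 = $159.92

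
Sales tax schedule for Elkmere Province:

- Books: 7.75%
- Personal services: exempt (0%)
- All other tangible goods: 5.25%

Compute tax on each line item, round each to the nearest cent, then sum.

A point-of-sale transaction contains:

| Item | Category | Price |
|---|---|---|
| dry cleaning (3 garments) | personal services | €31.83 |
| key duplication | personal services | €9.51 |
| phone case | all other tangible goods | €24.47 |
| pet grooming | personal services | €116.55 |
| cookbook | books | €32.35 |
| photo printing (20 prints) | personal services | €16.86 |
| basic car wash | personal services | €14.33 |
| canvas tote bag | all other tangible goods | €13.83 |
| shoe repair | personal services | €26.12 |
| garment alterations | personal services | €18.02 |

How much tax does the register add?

Dry cleaning (3 garments) €31.83: personal services → 0% → €0.00
Key duplication €9.51: personal services → 0% → €0.00
Phone case €24.47: all other tangible goods → 5.25% → €1.28
Pet grooming €116.55: personal services → 0% → €0.00
Cookbook €32.35: books → 7.75% → €2.51
Photo printing (20 prints) €16.86: personal services → 0% → €0.00
Basic car wash €14.33: personal services → 0% → €0.00
Canvas tote bag €13.83: all other tangible goods → 5.25% → €0.73
Shoe repair €26.12: personal services → 0% → €0.00
Garment alterations €18.02: personal services → 0% → €0.00
Total tax = €1.28 + €2.51 + €0.73 = €4.52

€4.52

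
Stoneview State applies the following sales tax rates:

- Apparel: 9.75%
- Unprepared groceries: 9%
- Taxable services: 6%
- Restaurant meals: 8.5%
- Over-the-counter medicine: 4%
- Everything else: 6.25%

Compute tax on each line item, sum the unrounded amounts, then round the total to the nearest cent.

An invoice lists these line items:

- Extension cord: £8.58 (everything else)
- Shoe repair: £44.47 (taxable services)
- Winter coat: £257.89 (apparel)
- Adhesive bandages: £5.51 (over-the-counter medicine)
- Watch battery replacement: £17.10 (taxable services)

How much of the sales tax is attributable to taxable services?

Shoe repair £44.47: taxable services → 6% → £2.6682
Watch battery replacement £17.10: taxable services → 6% → £1.026
Tax on taxable services: unrounded sum = £3.6942 → £3.69

£3.69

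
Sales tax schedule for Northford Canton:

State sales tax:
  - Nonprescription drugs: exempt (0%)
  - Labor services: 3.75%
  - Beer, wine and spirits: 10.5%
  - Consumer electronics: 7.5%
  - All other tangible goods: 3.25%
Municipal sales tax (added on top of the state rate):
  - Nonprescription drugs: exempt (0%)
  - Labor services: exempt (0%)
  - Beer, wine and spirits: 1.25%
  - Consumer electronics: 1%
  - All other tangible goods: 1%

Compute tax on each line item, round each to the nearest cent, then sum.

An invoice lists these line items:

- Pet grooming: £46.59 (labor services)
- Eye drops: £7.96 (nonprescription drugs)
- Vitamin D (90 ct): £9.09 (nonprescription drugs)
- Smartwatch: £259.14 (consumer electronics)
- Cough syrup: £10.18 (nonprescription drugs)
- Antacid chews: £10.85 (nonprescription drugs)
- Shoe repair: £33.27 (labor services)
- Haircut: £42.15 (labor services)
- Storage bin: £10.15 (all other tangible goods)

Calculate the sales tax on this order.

£27.04

Pet grooming £46.59: labor services → 3.75% + 0% municipal = 3.75% → £1.75
Eye drops £7.96: nonprescription drugs → 0% + 0% municipal = 0% → £0.00
Vitamin D (90 ct) £9.09: nonprescription drugs → 0% + 0% municipal = 0% → £0.00
Smartwatch £259.14: consumer electronics → 7.5% + 1% municipal = 8.5% → £22.03
Cough syrup £10.18: nonprescription drugs → 0% + 0% municipal = 0% → £0.00
Antacid chews £10.85: nonprescription drugs → 0% + 0% municipal = 0% → £0.00
Shoe repair £33.27: labor services → 3.75% + 0% municipal = 3.75% → £1.25
Haircut £42.15: labor services → 3.75% + 0% municipal = 3.75% → £1.58
Storage bin £10.15: all other tangible goods → 3.25% + 1% municipal = 4.25% → £0.43
Total tax = £1.75 + £22.03 + £1.25 + £1.58 + £0.43 = £27.04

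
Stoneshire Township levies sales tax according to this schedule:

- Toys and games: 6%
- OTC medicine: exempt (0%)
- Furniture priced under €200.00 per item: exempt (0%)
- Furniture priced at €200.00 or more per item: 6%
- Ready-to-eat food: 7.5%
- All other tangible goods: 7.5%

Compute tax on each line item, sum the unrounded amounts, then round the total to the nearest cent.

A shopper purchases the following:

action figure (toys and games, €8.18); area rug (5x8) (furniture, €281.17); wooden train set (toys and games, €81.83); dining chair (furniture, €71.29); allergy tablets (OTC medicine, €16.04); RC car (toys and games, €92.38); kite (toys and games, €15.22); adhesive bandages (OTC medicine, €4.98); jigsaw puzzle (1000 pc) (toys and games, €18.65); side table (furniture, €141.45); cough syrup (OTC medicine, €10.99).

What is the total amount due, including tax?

Action figure €8.18: toys and games → 6% → €0.4908
Area rug (5x8) €281.17: furniture, €200.00 or more → 6% → €16.8702
Wooden train set €81.83: toys and games → 6% → €4.9098
Dining chair €71.29: furniture, under €200.00 → 0% → €0.00
Allergy tablets €16.04: OTC medicine → 0% → €0.00
RC car €92.38: toys and games → 6% → €5.5428
Kite €15.22: toys and games → 6% → €0.9132
Adhesive bandages €4.98: OTC medicine → 0% → €0.00
Jigsaw puzzle (1000 pc) €18.65: toys and games → 6% → €1.119
Side table €141.45: furniture, under €200.00 → 0% → €0.00
Cough syrup €10.99: OTC medicine → 0% → €0.00
Subtotal = €742.18; unrounded tax = €29.8458 → €29.85; total due = €772.03

€772.03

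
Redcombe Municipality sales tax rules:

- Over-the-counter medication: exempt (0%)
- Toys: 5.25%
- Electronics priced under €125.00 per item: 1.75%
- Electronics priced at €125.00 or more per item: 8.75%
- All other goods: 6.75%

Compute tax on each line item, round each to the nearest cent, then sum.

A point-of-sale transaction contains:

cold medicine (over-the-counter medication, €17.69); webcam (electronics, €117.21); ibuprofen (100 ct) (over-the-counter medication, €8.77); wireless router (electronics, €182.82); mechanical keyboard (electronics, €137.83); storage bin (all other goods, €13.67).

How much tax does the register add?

€31.03

Cold medicine €17.69: over-the-counter medication → 0% → €0.00
Webcam €117.21: electronics, under €125.00 → 1.75% → €2.05
Ibuprofen (100 ct) €8.77: over-the-counter medication → 0% → €0.00
Wireless router €182.82: electronics, €125.00 or more → 8.75% → €16.00
Mechanical keyboard €137.83: electronics, €125.00 or more → 8.75% → €12.06
Storage bin €13.67: all other goods → 6.75% → €0.92
Total tax = €2.05 + €16.00 + €12.06 + €0.92 = €31.03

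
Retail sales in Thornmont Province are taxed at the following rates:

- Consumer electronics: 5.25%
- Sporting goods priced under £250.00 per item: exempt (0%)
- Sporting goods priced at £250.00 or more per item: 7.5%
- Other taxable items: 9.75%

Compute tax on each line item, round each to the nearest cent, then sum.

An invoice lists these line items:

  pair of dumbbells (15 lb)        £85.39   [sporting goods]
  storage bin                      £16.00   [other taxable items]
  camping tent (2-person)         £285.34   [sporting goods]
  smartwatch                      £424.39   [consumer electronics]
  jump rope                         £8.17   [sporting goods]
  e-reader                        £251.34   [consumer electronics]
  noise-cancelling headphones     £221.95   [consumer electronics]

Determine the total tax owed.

Pair of dumbbells (15 lb) £85.39: sporting goods, under £250.00 → 0% → £0.00
Storage bin £16.00: other taxable items → 9.75% → £1.56
Camping tent (2-person) £285.34: sporting goods, £250.00 or more → 7.5% → £21.40
Smartwatch £424.39: consumer electronics → 5.25% → £22.28
Jump rope £8.17: sporting goods, under £250.00 → 0% → £0.00
E-reader £251.34: consumer electronics → 5.25% → £13.20
Noise-cancelling headphones £221.95: consumer electronics → 5.25% → £11.65
Total tax = £1.56 + £21.40 + £22.28 + £13.20 + £11.65 = £70.09

£70.09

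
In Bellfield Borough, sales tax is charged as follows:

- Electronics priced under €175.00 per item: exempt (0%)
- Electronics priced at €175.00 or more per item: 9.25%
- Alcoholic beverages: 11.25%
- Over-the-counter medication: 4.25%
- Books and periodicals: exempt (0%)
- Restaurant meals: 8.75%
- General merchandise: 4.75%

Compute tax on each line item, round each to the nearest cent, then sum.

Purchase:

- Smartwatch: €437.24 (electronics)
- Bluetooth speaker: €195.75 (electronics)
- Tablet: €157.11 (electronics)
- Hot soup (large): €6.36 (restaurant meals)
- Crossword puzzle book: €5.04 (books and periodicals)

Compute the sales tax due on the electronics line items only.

Smartwatch €437.24: electronics, €175.00 or more → 9.25% → €40.44
Bluetooth speaker €195.75: electronics, €175.00 or more → 9.25% → €18.11
Tablet €157.11: electronics, under €175.00 → 0% → €0.00
Tax on electronics = €40.44 + €18.11 + €0.00 = €58.55

€58.55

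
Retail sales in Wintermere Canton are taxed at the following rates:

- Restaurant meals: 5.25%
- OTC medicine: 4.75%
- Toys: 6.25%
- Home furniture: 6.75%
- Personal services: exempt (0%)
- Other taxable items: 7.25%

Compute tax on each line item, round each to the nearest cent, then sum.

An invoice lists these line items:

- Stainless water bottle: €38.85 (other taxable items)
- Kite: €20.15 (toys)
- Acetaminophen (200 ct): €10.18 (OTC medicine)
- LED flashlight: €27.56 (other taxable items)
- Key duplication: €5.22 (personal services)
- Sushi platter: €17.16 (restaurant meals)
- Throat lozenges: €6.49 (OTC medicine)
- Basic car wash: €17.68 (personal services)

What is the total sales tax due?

€7.77

Stainless water bottle €38.85: other taxable items → 7.25% → €2.82
Kite €20.15: toys → 6.25% → €1.26
Acetaminophen (200 ct) €10.18: OTC medicine → 4.75% → €0.48
LED flashlight €27.56: other taxable items → 7.25% → €2.00
Key duplication €5.22: personal services → 0% → €0.00
Sushi platter €17.16: restaurant meals → 5.25% → €0.90
Throat lozenges €6.49: OTC medicine → 4.75% → €0.31
Basic car wash €17.68: personal services → 0% → €0.00
Total tax = €2.82 + €1.26 + €0.48 + €2.00 + €0.90 + €0.31 = €7.77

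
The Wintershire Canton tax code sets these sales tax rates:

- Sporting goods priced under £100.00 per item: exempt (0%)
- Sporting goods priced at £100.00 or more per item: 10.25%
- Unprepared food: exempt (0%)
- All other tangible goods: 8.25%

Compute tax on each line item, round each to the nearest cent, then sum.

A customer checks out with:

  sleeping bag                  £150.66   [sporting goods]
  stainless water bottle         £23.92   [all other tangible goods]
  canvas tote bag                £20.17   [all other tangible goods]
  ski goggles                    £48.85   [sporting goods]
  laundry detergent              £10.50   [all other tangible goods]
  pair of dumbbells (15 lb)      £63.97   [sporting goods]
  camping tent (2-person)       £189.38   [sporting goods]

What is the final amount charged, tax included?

Sleeping bag £150.66: sporting goods, £100.00 or more → 10.25% → £15.44
Stainless water bottle £23.92: all other tangible goods → 8.25% → £1.97
Canvas tote bag £20.17: all other tangible goods → 8.25% → £1.66
Ski goggles £48.85: sporting goods, under £100.00 → 0% → £0.00
Laundry detergent £10.50: all other tangible goods → 8.25% → £0.87
Pair of dumbbells (15 lb) £63.97: sporting goods, under £100.00 → 0% → £0.00
Camping tent (2-person) £189.38: sporting goods, £100.00 or more → 10.25% → £19.41
Subtotal = £507.45; tax = £39.35; total due = £546.80

£546.80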